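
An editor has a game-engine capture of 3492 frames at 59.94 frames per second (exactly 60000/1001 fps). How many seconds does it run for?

58.2582 seconds

Running time = 3492 / (60000/1001) = 58.2582 s.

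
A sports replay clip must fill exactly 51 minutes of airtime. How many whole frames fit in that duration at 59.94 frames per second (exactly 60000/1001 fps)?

183416 frames

51 min = 3060 s.
Frames = 3060 × 60000/1001 = 183600000/1001 ≈ 183416.5834.
Complete frames: 183416.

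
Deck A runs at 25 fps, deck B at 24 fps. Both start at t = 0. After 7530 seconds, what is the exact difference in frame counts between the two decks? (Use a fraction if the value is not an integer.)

7530 frames

A emits 25 × 7530 = 188250 frames; B emits 24 × 7530 = 180720.
Difference = 7530 frames; B is behind A.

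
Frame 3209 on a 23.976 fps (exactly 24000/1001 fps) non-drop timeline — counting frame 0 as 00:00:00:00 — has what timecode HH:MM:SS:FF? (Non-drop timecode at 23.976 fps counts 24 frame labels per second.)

3209 ÷ 24 = 133 full seconds, remainder 17 frames.
133 s = 0 h 2 min 13 s.
Timecode: 00:02:13:17.

00:02:13:17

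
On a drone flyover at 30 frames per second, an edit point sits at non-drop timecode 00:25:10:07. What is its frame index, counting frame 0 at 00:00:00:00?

Total seconds to the label: (0 × 3600 + 25 × 60 + 10) = 1510.
Frame index = 1510 × 30 + 7 = 45307.

45307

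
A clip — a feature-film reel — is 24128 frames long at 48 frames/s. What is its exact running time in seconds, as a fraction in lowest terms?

1508/3 seconds

Running time = 24128 ÷ (48) = 24128 × 1/48 = 1508/3 s.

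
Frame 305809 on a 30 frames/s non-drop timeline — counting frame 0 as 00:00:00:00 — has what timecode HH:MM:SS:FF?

305809 ÷ 30 = 10193 full seconds, remainder 19 frames.
10193 s = 2 h 49 min 53 s.
Timecode: 02:49:53:19.

02:49:53:19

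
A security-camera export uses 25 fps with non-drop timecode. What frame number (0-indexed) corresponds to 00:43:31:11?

Total seconds to the label: (0 × 3600 + 43 × 60 + 31) = 2611.
Frame index = 2611 × 25 + 11 = 65286.

frame 65286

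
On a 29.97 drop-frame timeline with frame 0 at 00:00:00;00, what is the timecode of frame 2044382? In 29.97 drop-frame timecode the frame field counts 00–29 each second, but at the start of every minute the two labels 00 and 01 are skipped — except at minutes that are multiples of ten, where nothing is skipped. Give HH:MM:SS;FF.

Each 10-minute DF block holds 10 × 60 × 30 − 9 × 2 = 17982 frames. 2044382 ÷ 17982 → 113 full blocks, remainder 12416.
Within the partial block the first minute is 1800 frames and each further minute 1798, so 6 further minute boundaries passed. Total skipped labels = 18 × 113 + 2 × 6 = 2046.
Non-drop label index = 2044382 + 2046 = 2046428; at 30 labels/s that is 18:56:54:08, i.e. DF 18:56:54;08.

18:56:54;08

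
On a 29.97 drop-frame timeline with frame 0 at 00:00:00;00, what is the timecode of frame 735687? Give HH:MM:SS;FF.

06:49:07;15

Ten DF minutes hold 17982 frames, so frame 735687 lies in block 40 (frames 719280–737261) with 16407 frames into that block.
The block's first minute is 1800 frames and the rest 1798 each; 16407 frames reaches minute 9, so 40 × 18 + 9 × 2 = 738 labels have been skipped so far.
Adding those back, label number 735687 + 738 = 736425 at 30 labels/s is 24547 s + 15 f = 6 h 49 min 7 s frame 15, i.e. 06:49:07;15.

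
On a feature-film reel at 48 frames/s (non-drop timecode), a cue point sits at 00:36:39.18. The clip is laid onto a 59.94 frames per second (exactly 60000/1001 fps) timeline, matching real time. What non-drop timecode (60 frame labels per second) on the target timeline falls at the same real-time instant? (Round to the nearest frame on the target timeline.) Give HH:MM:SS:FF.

Source frame index: (0×3600 + 36×60 + 39) × 48 + 18 = 105570.
Real time: 105570 / (48) = 17595/8 s.
Target frame: (17595/8) × (60000/1001) = 131962500/1001 ≈ 131830.669 → 131831.
At 60 labels/s: frame 131831 → 00:36:37:11.

00:36:37:11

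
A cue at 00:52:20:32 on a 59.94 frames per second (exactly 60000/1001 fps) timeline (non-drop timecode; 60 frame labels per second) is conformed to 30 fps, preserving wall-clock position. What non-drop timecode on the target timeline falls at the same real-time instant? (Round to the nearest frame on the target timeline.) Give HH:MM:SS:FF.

Source frame index: (0×3600 + 52×60 + 20) × 60 + 32 = 188432.
Real time: 188432 / (60000/1001) = 11788777/3750 s.
Target frame: (11788777/3750) × (30) = 11788777/125 ≈ 94310.216 → 94310.
At 30 labels/s: frame 94310 → 00:52:23:20.

00:52:23:20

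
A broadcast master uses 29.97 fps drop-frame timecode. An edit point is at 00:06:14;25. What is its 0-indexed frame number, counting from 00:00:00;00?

11233

As if non-drop at 30 labels/s: (0 × 3600 + 6 × 60 + 14) × 30 + 25 = 11245.
Minute boundaries passed: 6; those not divisible by 10: 6 − 0 = 6; dropped labels = 2 × 6 = 12.
Actual frame index = 11245 − 12 = 11233.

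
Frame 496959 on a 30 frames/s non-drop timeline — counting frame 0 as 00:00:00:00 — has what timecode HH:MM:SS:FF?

496959 ÷ 30 = 16565 full seconds, remainder 9 frames.
16565 s = 4 h 36 min 5 s.
Timecode: 04:36:05:09.

04:36:05:09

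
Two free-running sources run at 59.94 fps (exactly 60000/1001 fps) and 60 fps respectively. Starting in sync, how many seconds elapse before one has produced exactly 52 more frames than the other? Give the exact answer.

13013/15 seconds

The gap grows by |60 − 60000/1001| = 60/1001 frames per second.
Time for a 52-frame gap: 52 ÷ (60/1001) = 13013/15 s.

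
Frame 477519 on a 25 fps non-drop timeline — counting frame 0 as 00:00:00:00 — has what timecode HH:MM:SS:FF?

477519 ÷ 25 = 19100 full seconds, remainder 19 frames.
19100 s = 5 h 18 min 20 s.
Timecode: 05:18:20:19.

05:18:20:19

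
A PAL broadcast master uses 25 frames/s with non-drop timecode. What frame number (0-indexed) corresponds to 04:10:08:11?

Total seconds to the label: (4 × 3600 + 10 × 60 + 8) = 15008.
Frame index = 15008 × 25 + 11 = 375211.

frame 375211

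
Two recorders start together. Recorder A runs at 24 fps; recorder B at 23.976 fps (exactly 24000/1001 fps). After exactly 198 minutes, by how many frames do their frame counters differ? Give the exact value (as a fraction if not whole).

25920/91 frames

198 min = 11880 s.
A emits 24 × 11880 = 285120 frames; B emits 24000/1001 × 11880 = 25920000/91.
Difference = 25920/91 frames (≈ 284.8352); B is behind A.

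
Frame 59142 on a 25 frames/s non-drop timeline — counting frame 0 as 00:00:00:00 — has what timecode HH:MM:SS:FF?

59142 ÷ 25 = 2365 full seconds, remainder 17 frames.
2365 s = 0 h 39 min 25 s.
Timecode: 00:39:25:17.

00:39:25:17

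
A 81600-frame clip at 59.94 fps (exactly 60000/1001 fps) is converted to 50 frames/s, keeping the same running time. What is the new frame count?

68068 frames

Target frames = source frames × (target rate / source rate) = 81600 × (50)/(60000/1001) = 81600 × 1001/1200 = 68068.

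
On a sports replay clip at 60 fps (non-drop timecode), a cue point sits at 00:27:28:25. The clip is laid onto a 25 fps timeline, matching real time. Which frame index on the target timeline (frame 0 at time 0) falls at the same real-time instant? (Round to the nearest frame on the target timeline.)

frame 41210

Source frame index: (0×3600 + 27×60 + 28) × 60 + 25 = 98905.
Real time: 98905 / (60) = 19781/12 s.
Target frame: (19781/12) × (25) = 494525/12 ≈ 41210.417 → 41210.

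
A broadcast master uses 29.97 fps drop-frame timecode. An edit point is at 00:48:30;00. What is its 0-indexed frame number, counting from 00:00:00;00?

As if non-drop at 30 labels/s: (0 × 3600 + 48 × 60 + 30) × 30 + 0 = 87300.
Minute boundaries passed: 48; those not divisible by 10: 48 − 4 = 44; dropped labels = 2 × 44 = 88.
Actual frame index = 87300 − 88 = 87212.

87212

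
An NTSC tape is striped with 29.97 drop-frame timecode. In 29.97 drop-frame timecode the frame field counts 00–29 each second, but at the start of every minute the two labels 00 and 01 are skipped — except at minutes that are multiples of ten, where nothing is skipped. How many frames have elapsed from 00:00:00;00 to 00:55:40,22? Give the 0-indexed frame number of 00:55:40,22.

Complete 10-minute blocks: 5, each 17982 frames → 89910.
Remaining 5 whole minutes in the current block: 1800 + 4 × 1798 = 8992 frames.
Within the current minute: 40 × 30 + 22 − 2 = 1220 (labels ;00/;01 skipped at this minute). Total = 89910 + 8992 + 1220 = 100122.

100122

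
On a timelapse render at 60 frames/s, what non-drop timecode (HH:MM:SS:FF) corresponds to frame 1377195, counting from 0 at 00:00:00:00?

06:22:33:15

1377195 ÷ 60 = 22953 full seconds, remainder 15 frames.
22953 s = 6 h 22 min 33 s.
Timecode: 06:22:33:15.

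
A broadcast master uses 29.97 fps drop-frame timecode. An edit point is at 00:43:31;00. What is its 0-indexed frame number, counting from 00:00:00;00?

78252

Complete 10-minute blocks: 4, each 17982 frames → 71928.
Remaining 3 whole minutes in the current block: 1800 + 2 × 1798 = 5396 frames.
Within the current minute: 31 × 30 + 0 − 2 = 928 (labels ;00/;01 skipped at this minute). Total = 71928 + 5396 + 928 = 78252.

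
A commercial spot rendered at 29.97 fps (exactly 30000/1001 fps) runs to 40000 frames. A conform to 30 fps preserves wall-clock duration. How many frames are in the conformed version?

Target frames = source frames × (target rate / source rate) = 40000 × (30)/(30000/1001) = 40000 × 1001/1000 = 40040.

40040 frames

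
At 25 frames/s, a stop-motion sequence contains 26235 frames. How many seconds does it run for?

1049.4 seconds

Running time = 26235 / (25) = 1049.4 s.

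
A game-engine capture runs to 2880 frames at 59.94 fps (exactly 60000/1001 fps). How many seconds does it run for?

48.048 seconds

Running time = 2880 / (60000/1001) = 48.048 s.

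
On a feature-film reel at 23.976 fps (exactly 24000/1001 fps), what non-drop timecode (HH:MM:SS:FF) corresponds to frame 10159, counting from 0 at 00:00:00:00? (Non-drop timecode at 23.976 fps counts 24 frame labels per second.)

10159 ÷ 24 = 423 full seconds, remainder 7 frames.
423 s = 0 h 7 min 3 s.
Timecode: 00:07:03:07.

00:07:03:07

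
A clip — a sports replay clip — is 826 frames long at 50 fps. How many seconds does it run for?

Running time = 826 / (50) = 16.52 s.

16.52 seconds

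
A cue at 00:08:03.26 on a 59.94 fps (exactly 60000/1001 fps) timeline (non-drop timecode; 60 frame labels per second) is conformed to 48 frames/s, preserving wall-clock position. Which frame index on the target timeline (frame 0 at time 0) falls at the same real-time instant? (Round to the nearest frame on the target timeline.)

frame 23228

Source frame index: (0×3600 + 8×60 + 3) × 60 + 26 = 29006.
Real time: 29006 / (60000/1001) = 14517503/30000 s.
Target frame: (14517503/30000) × (48) = 14517503/625 ≈ 23228.005 → 23228.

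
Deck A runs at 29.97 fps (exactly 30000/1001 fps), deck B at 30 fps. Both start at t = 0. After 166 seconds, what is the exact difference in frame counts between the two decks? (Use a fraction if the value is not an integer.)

4980/1001 frames

A emits 30000/1001 × 166 = 4980000/1001 frames; B emits 30 × 166 = 4980.
Difference = 4980/1001 frames (≈ 4.9750); B is ahead of A.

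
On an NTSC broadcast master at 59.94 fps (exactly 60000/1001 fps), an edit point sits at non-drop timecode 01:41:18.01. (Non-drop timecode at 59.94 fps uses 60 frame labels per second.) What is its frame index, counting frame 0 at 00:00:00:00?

Total seconds to the label: (1 × 3600 + 41 × 60 + 18) = 6078.
Frame index = 6078 × 60 + 1 = 364681.

frame 364681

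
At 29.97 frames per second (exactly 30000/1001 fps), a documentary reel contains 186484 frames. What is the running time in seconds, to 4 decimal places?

6222.3495 seconds

Running time = 186484 × 1001/30000 = 46667621/7500 s ≈ 6222.3495 s.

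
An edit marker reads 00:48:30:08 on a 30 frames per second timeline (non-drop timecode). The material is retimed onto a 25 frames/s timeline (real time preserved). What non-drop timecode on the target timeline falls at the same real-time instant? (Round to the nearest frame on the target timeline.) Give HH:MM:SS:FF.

00:48:30:07

Source frame index: (0×3600 + 48×60 + 30) × 30 + 8 = 87308.
Real time: 87308 / (30) = 43654/15 s.
Target frame: (43654/15) × (25) = 218270/3 ≈ 72756.667 → 72757.
At 25 labels/s: frame 72757 → 00:48:30:07.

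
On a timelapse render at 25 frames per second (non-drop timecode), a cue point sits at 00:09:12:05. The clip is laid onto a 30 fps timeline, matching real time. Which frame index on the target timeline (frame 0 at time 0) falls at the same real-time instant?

Source frame index: (0×3600 + 9×60 + 12) × 25 + 5 = 13805.
Real time: 13805 / (25) = 2761/5 s.
Target frame: (2761/5) × (30) = 16566.

frame 16566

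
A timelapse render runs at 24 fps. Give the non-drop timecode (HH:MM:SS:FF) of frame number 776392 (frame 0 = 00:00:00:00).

08:59:09:16

776392 ÷ 24 = 32349 full seconds, remainder 16 frames.
32349 s = 8 h 59 min 9 s.
Timecode: 08:59:09:16.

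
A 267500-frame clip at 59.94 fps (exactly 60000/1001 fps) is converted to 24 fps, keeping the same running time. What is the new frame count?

107107 frames

Target frames = source frames × (target rate / source rate) = 267500 × (24)/(60000/1001) = 267500 × 1001/2500 = 107107.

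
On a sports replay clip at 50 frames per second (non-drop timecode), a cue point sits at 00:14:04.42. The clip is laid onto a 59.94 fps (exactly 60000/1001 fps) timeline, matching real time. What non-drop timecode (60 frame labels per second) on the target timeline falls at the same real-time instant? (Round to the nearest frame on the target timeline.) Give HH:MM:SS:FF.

00:14:04:00

Source frame index: (0×3600 + 14×60 + 4) × 50 + 42 = 42242.
Real time: 42242 / (50) = 21121/25 s.
Target frame: (21121/25) × (60000/1001) = 50690400/1001 ≈ 50639.760 → 50640.
At 60 labels/s: frame 50640 → 00:14:04:00.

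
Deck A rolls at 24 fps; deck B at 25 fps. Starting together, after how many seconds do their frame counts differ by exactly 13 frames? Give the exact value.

The gap grows by |25 − 24| = 1 frame per second.
Time for a 13-frame gap: 13 ÷ (1) = 13 s.

13 seconds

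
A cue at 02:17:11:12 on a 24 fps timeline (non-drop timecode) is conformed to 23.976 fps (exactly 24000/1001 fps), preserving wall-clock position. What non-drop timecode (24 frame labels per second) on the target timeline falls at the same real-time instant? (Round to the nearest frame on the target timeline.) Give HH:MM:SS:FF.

02:17:03:07

Source frame index: (2×3600 + 17×60 + 11) × 24 + 12 = 197556.
Real time: 197556 / (24) = 16463/2 s.
Target frame: (16463/2) × (24000/1001) = 197556000/1001 ≈ 197358.641 → 197359.
At 24 labels/s: frame 197359 → 02:17:03:07.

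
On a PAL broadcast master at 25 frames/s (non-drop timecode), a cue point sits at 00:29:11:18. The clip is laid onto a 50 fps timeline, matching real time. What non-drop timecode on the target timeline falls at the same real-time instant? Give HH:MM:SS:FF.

Source frame index: (0×3600 + 29×60 + 11) × 25 + 18 = 43793.
Real time: 43793 / (25) = 43793/25 s.
Target frame: (43793/25) × (50) = 87586.
At 50 labels/s: frame 87586 → 00:29:11:36.

00:29:11:36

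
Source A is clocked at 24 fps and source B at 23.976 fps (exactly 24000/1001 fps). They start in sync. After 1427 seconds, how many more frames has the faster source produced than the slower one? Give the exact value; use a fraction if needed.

A emits 24 × 1427 = 34248 frames; B emits 24000/1001 × 1427 = 34248000/1001.
Difference = 34248/1001 frames (≈ 34.2138); B is behind A.

34248/1001 frames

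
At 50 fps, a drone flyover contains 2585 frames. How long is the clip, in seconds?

Running time = 2585 / (50) = 51.7 s.

51.7 seconds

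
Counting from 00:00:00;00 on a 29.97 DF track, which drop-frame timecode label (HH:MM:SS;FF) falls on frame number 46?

00:00:01;16

Each 10-minute DF block holds 10 × 60 × 30 − 9 × 2 = 17982 frames. 46 ÷ 17982 → 0 full blocks, remainder 46.
Within the partial block the first minute is 1800 frames and each further minute 1798, so 0 further minute boundaries passed. Total skipped labels = 18 × 0 + 2 × 0 = 0.
Non-drop label index = 46 + 0 = 46; at 30 labels/s that is 00:00:01:16, i.e. DF 00:00:01;16.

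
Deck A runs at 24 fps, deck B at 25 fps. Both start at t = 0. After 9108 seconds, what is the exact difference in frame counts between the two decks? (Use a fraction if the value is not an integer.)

9108 frames

A emits 24 × 9108 = 218592 frames; B emits 25 × 9108 = 227700.
Difference = 9108 frames; B is ahead of A.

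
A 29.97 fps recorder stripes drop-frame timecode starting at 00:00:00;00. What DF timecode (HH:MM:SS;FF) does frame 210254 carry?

01:56:55;14

Ten DF minutes hold 17982 frames, so frame 210254 lies in block 11 (frames 197802–215783) with 12452 frames into that block.
The block's first minute is 1800 frames and the rest 1798 each; 12452 frames reaches minute 6, so 11 × 18 + 6 × 2 = 210 labels have been skipped so far.
Adding those back, label number 210254 + 210 = 210464 at 30 labels/s is 7015 s + 14 f = 1 h 56 min 55 s frame 14, i.e. 01:56:55;14.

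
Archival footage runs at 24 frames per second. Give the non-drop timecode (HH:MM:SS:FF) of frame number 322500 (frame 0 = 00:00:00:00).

322500 ÷ 24 = 13437 full seconds, remainder 12 frames.
13437 s = 3 h 43 min 57 s.
Timecode: 03:43:57:12.

03:43:57:12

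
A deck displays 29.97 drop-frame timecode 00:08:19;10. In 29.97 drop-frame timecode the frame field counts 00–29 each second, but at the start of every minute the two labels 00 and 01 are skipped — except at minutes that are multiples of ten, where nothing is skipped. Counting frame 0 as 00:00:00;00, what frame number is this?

14964

As if non-drop at 30 labels/s: (0 × 3600 + 8 × 60 + 19) × 30 + 10 = 14980.
Minute boundaries passed: 8; those not divisible by 10: 8 − 0 = 8; dropped labels = 2 × 8 = 16.
Actual frame index = 14980 − 16 = 14964.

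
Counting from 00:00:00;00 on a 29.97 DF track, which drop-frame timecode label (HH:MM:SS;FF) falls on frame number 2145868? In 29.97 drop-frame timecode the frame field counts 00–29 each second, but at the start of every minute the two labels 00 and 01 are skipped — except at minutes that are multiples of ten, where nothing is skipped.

Each 10-minute DF block holds 10 × 60 × 30 − 9 × 2 = 17982 frames. 2145868 ÷ 17982 → 119 full blocks, remainder 6010.
Within the partial block the first minute is 1800 frames and each further minute 1798, so 3 further minute boundaries passed. Total skipped labels = 18 × 119 + 2 × 3 = 2148.
Non-drop label index = 2145868 + 2148 = 2148016; at 30 labels/s that is 19:53:20:16, i.e. DF 19:53:20;16.

19:53:20;16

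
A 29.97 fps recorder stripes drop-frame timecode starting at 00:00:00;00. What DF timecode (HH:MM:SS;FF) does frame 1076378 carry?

Each 10-minute DF block holds 10 × 60 × 30 − 9 × 2 = 17982 frames. 1076378 ÷ 17982 → 59 full blocks, remainder 15440.
Within the partial block the first minute is 1800 frames and each further minute 1798, so 8 further minute boundaries passed. Total skipped labels = 18 × 59 + 2 × 8 = 1078.
Non-drop label index = 1076378 + 1078 = 1077456; at 30 labels/s that is 09:58:35:06, i.e. DF 09:58:35;06.

09:58:35;06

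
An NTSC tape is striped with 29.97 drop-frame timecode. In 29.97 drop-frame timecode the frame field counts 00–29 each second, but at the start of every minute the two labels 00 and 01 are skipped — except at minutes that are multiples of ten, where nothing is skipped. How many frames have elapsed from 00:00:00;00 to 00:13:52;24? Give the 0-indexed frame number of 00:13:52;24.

Complete 10-minute blocks: 1, each 17982 frames → 17982.
Remaining 3 whole minutes in the current block: 1800 + 2 × 1798 = 5396 frames.
Within the current minute: 52 × 30 + 24 − 2 = 1582 (labels ;00/;01 skipped at this minute). Total = 17982 + 5396 + 1582 = 24960.

24960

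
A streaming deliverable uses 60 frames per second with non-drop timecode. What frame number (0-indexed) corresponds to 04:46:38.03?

1031883

Total seconds to the label: (4 × 3600 + 46 × 60 + 38) = 17198.
Frame index = 17198 × 60 + 3 = 1031883.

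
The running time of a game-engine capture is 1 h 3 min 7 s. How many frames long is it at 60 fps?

1 h 3 min 7 s = 3787 s.
Frames = 3787 × 60 = 227220.

227220 frames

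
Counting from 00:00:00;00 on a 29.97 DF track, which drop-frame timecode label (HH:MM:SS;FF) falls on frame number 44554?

00:24:46;18

Ten DF minutes hold 17982 frames, so frame 44554 lies in block 2 (frames 35964–53945) with 8590 frames into that block.
The block's first minute is 1800 frames and the rest 1798 each; 8590 frames reaches minute 4, so 2 × 18 + 4 × 2 = 44 labels have been skipped so far.
Adding those back, label number 44554 + 44 = 44598 at 30 labels/s is 1486 s + 18 f = 0 h 24 min 46 s frame 18, i.e. 00:24:46;18.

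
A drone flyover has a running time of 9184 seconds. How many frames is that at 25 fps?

229600 frames

Frames = 9184 × 25 = 229600.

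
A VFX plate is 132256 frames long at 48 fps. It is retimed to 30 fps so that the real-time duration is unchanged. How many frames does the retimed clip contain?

82660 frames

Target frames = source frames × (target rate / source rate) = 132256 × (30)/(48) = 132256 × 5/8 = 82660.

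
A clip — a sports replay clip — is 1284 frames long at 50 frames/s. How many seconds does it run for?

Running time = 1284 / (50) = 25.68 s.

25.68 seconds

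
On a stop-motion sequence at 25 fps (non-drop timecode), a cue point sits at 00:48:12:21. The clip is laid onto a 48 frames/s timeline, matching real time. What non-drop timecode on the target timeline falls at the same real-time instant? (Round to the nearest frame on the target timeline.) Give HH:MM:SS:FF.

Source frame index: (0×3600 + 48×60 + 12) × 25 + 21 = 72321.
Real time: 72321 / (25) = 72321/25 s.
Target frame: (72321/25) × (48) = 3471408/25 ≈ 138856.320 → 138856.
At 48 labels/s: frame 138856 → 00:48:12:40.

00:48:12:40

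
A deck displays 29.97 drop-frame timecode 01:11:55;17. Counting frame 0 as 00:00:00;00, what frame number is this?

Complete 10-minute blocks: 7, each 17982 frames → 125874.
Remaining 1 whole minute in the current block: 1800 + 0 × 1798 = 1800 frames.
Within the current minute: 55 × 30 + 17 − 2 = 1665 (labels ;00/;01 skipped at this minute). Total = 125874 + 1800 + 1665 = 129339.

129339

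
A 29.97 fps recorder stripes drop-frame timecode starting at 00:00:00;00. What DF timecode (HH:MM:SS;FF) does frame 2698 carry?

Ten DF minutes hold 17982 frames, so frame 2698 lies in block 0 (frames 0–17981) with 2698 frames into that block.
The block's first minute is 1800 frames and the rest 1798 each; 2698 frames reaches minute 1, so 0 × 18 + 1 × 2 = 2 labels have been skipped so far.
Adding those back, label number 2698 + 2 = 2700 at 30 labels/s is 90 s + 0 f = 0 h 1 min 30 s frame 0, i.e. 00:01:30;00.

00:01:30;00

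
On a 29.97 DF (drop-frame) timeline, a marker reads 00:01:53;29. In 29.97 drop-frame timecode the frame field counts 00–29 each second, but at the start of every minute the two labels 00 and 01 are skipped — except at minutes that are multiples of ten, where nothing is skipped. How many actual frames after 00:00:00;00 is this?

Complete 10-minute blocks: 0, each 17982 frames → 0.
Remaining 1 whole minute in the current block: 1800 + 0 × 1798 = 1800 frames.
Within the current minute: 53 × 30 + 29 − 2 = 1617 (labels ;00/;01 skipped at this minute). Total = 0 + 1800 + 1617 = 3417.

3417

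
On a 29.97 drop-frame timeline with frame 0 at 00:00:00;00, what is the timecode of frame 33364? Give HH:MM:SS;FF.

00:18:33;08

Each 10-minute DF block holds 10 × 60 × 30 − 9 × 2 = 17982 frames. 33364 ÷ 17982 → 1 full block, remainder 15382.
Within the partial block the first minute is 1800 frames and each further minute 1798, so 8 further minute boundaries passed. Total skipped labels = 18 × 1 + 2 × 8 = 34.
Non-drop label index = 33364 + 34 = 33398; at 30 labels/s that is 00:18:33:08, i.e. DF 00:18:33;08.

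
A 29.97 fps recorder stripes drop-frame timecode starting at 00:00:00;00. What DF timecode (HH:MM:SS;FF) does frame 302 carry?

00:00:10;02

Each 10-minute DF block holds 10 × 60 × 30 − 9 × 2 = 17982 frames. 302 ÷ 17982 → 0 full blocks, remainder 302.
Within the partial block the first minute is 1800 frames and each further minute 1798, so 0 further minute boundaries passed. Total skipped labels = 18 × 0 + 2 × 0 = 0.
Non-drop label index = 302 + 0 = 302; at 30 labels/s that is 00:00:10:02, i.e. DF 00:00:10;02.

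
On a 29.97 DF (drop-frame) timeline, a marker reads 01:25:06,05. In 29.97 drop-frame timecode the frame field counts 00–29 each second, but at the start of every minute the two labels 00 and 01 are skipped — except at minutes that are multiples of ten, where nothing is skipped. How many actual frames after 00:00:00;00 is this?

Complete 10-minute blocks: 8, each 17982 frames → 143856.
Remaining 5 whole minutes in the current block: 1800 + 4 × 1798 = 8992 frames.
Within the current minute: 6 × 30 + 5 − 2 = 183 (labels ;00/;01 skipped at this minute). Total = 143856 + 8992 + 183 = 153031.

153031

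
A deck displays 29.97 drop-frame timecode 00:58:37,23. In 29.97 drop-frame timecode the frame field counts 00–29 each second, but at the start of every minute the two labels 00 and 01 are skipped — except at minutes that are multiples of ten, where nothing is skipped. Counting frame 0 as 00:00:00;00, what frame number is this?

105427

Complete 10-minute blocks: 5, each 17982 frames → 89910.
Remaining 8 whole minutes in the current block: 1800 + 7 × 1798 = 14386 frames.
Within the current minute: 37 × 30 + 23 − 2 = 1131 (labels ;00/;01 skipped at this minute). Total = 89910 + 14386 + 1131 = 105427.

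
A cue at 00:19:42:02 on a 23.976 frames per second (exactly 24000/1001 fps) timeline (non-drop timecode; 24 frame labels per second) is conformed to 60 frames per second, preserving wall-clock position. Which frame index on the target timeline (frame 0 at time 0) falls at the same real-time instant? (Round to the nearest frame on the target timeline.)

frame 70996

Source frame index: (0×3600 + 19×60 + 42) × 24 + 2 = 28370.
Real time: 28370 / (24000/1001) = 2839837/2400 s.
Target frame: (2839837/2400) × (60) = 2839837/40 ≈ 70995.925 → 70996.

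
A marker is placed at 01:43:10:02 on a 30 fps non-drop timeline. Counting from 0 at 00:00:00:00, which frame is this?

185702

Total seconds to the label: (1 × 3600 + 43 × 60 + 10) = 6190.
Frame index = 6190 × 30 + 2 = 185702.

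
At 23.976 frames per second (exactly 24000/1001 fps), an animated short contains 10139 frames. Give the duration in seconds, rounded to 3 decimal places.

422.881 seconds

Running time = 10139 × 1001/24000 = 10149139/24000 s ≈ 422.881 s.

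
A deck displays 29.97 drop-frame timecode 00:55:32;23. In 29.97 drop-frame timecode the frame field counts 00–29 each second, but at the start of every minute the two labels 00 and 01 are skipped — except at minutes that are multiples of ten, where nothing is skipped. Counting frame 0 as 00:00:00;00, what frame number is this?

99883

As if non-drop at 30 labels/s: (0 × 3600 + 55 × 60 + 32) × 30 + 23 = 99983.
Minute boundaries passed: 55; those not divisible by 10: 55 − 5 = 50; dropped labels = 2 × 50 = 100.
Actual frame index = 99983 − 100 = 99883.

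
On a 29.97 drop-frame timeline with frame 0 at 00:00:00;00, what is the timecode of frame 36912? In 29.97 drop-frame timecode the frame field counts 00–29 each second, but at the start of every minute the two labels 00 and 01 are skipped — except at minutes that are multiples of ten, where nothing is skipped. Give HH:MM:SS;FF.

Ten DF minutes hold 17982 frames, so frame 36912 lies in block 2 (frames 35964–53945) with 948 frames into that block.
The block's first minute is 1800 frames and the rest 1798 each; 948 frames reaches minute 0, so 2 × 18 + 0 × 2 = 36 labels have been skipped so far.
Adding those back, label number 36912 + 36 = 36948 at 30 labels/s is 1231 s + 18 f = 0 h 20 min 31 s frame 18, i.e. 00:20:31;18.

00:20:31;18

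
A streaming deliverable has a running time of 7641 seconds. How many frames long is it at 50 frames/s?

Frames = 7641 × 50 = 382050.

382050 frames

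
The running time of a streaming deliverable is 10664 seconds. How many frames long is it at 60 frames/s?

639840 frames

Frames = 10664 × 60 = 639840.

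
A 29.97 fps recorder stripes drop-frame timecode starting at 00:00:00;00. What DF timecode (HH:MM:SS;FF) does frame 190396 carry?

01:45:52;26

Each 10-minute DF block holds 10 × 60 × 30 − 9 × 2 = 17982 frames. 190396 ÷ 17982 → 10 full blocks, remainder 10576.
Within the partial block the first minute is 1800 frames and each further minute 1798, so 5 further minute boundaries passed. Total skipped labels = 18 × 10 + 2 × 5 = 190.
Non-drop label index = 190396 + 190 = 190586; at 30 labels/s that is 01:45:52:26, i.e. DF 01:45:52;26.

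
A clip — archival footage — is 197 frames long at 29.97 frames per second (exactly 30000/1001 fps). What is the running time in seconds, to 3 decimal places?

6.573 seconds

Running time = 197 × 1001/30000 = 197197/30000 s ≈ 6.573 s.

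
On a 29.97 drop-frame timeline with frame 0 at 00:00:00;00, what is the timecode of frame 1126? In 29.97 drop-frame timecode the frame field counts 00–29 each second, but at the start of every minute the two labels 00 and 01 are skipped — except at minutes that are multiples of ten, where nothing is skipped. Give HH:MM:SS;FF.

00:00:37;16

Ten DF minutes hold 17982 frames, so frame 1126 lies in block 0 (frames 0–17981) with 1126 frames into that block.
The block's first minute is 1800 frames and the rest 1798 each; 1126 frames reaches minute 0, so 0 × 18 + 0 × 2 = 0 labels have been skipped so far.
Adding those back, label number 1126 + 0 = 1126 at 30 labels/s is 37 s + 16 f = 0 h 0 min 37 s frame 16, i.e. 00:00:37;16.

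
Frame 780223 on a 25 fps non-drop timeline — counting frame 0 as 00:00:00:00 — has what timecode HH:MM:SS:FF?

08:40:08:23

780223 ÷ 25 = 31208 full seconds, remainder 23 frames.
31208 s = 8 h 40 min 8 s.
Timecode: 08:40:08:23.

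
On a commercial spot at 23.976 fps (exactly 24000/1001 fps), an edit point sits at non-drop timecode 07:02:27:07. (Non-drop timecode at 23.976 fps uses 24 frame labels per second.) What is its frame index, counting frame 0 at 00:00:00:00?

Total seconds to the label: (7 × 3600 + 2 × 60 + 27) = 25347.
Frame index = 25347 × 24 + 7 = 608335.

frame 608335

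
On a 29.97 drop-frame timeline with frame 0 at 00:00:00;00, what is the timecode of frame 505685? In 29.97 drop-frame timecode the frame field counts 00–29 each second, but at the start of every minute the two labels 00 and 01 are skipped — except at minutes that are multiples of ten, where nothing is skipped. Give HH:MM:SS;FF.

04:41:13;01

Each 10-minute DF block holds 10 × 60 × 30 − 9 × 2 = 17982 frames. 505685 ÷ 17982 → 28 full blocks, remainder 2189.
Within the partial block the first minute is 1800 frames and each further minute 1798, so 1 further minute boundary passed. Total skipped labels = 18 × 28 + 2 × 1 = 506.
Non-drop label index = 505685 + 506 = 506191; at 30 labels/s that is 04:41:13:01, i.e. DF 04:41:13;01.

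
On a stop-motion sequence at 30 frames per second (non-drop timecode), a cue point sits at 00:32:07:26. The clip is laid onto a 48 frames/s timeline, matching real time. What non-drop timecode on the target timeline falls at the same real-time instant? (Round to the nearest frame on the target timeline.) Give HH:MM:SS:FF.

00:32:07:42

Source frame index: (0×3600 + 32×60 + 7) × 30 + 26 = 57836.
Real time: 57836 / (30) = 28918/15 s.
Target frame: (28918/15) × (48) = 462688/5 ≈ 92537.600 → 92538.
At 48 labels/s: frame 92538 → 00:32:07:42.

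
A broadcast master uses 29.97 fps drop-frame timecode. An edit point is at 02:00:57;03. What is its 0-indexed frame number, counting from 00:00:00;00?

217497

Complete 10-minute blocks: 12, each 17982 frames → 215784.
Remaining 0 whole minutes in the current block: 0 frames.
Within the current minute: 57 × 30 + 3 = 1713. Total = 215784 + 0 + 1713 = 217497.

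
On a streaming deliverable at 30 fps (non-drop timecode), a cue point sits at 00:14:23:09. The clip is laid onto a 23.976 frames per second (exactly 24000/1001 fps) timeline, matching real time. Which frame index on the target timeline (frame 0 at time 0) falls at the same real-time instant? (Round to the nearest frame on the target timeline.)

frame 20699

Source frame index: (0×3600 + 14×60 + 23) × 30 + 9 = 25899.
Real time: 25899 / (30) = 8633/10 s.
Target frame: (8633/10) × (24000/1001) = 20719200/1001 ≈ 20698.501 → 20699.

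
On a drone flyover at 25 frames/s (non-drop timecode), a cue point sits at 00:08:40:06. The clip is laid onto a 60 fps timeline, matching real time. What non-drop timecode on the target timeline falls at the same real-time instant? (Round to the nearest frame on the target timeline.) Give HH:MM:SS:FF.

00:08:40:14

Source frame index: (0×3600 + 8×60 + 40) × 25 + 6 = 13006.
Real time: 13006 / (25) = 13006/25 s.
Target frame: (13006/25) × (60) = 156072/5 ≈ 31214.400 → 31214.
At 60 labels/s: frame 31214 → 00:08:40:14.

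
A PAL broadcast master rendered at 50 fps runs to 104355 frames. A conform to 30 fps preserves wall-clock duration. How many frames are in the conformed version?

62613 frames

Target frames = source frames × (target rate / source rate) = 104355 × (30)/(50) = 104355 × 3/5 = 62613.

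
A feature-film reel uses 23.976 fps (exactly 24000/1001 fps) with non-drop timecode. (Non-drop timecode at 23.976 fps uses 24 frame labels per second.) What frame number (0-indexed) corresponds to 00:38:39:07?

Total seconds to the label: (0 × 3600 + 38 × 60 + 39) = 2319.
Frame index = 2319 × 24 + 7 = 55663.

frame 55663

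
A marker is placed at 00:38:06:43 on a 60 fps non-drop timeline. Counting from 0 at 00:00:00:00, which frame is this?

Total seconds to the label: (0 × 3600 + 38 × 60 + 6) = 2286.
Frame index = 2286 × 60 + 43 = 137203.

frame 137203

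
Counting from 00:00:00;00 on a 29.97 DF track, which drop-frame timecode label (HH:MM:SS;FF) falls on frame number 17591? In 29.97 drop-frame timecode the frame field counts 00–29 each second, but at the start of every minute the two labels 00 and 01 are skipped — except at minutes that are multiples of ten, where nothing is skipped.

Ten DF minutes hold 17982 frames, so frame 17591 lies in block 0 (frames 0–17981) with 17591 frames into that block.
The block's first minute is 1800 frames and the rest 1798 each; 17591 frames reaches minute 9, so 0 × 18 + 9 × 2 = 18 labels have been skipped so far.
Adding those back, label number 17591 + 18 = 17609 at 30 labels/s is 586 s + 29 f = 0 h 9 min 46 s frame 29, i.e. 00:09:46;29.

00:09:46;29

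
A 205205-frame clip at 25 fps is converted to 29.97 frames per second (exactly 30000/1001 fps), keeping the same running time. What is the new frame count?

Target frames = source frames × (target rate / source rate) = 205205 × (30000/1001)/(25) = 205205 × 1200/1001 = 246000.

246000 frames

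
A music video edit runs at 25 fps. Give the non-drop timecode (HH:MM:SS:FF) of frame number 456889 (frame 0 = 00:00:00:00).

05:04:35:14

456889 ÷ 25 = 18275 full seconds, remainder 14 frames.
18275 s = 5 h 4 min 35 s.
Timecode: 05:04:35:14.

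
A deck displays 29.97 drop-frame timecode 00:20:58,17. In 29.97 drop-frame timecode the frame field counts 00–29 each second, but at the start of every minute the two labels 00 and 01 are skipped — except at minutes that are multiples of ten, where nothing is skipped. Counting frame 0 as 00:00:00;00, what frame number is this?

As if non-drop at 30 labels/s: (0 × 3600 + 20 × 60 + 58) × 30 + 17 = 37757.
Minute boundaries passed: 20; those not divisible by 10: 20 − 2 = 18; dropped labels = 2 × 18 = 36.
Actual frame index = 37757 − 36 = 37721.

37721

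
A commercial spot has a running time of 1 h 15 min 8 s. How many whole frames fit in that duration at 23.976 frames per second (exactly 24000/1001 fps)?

108083 frames

1 h 15 min 8 s = 4508 s.
Frames = 4508 × 24000/1001 = 15456000/143 ≈ 108083.9161.
Complete frames: 108083.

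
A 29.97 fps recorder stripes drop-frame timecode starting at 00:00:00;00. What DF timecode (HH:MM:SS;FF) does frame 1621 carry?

Each 10-minute DF block holds 10 × 60 × 30 − 9 × 2 = 17982 frames. 1621 ÷ 17982 → 0 full blocks, remainder 1621.
Within the partial block the first minute is 1800 frames and each further minute 1798, so 0 further minute boundaries passed. Total skipped labels = 18 × 0 + 2 × 0 = 0.
Non-drop label index = 1621 + 0 = 1621; at 30 labels/s that is 00:00:54:01, i.e. DF 00:00:54;01.

00:00:54;01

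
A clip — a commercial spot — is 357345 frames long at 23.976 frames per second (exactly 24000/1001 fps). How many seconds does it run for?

14904.264375 seconds

Running time = 357345 / (24000/1001) = 14904.264375 s.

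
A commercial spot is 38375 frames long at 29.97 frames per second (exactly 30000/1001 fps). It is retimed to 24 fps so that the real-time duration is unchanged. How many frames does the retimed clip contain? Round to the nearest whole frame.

30731 frames

Frames at target rate = 38375 × (24) / (30000/1001) = 307307/10 ≈ 30730.700.
Nearest whole frame: 30731.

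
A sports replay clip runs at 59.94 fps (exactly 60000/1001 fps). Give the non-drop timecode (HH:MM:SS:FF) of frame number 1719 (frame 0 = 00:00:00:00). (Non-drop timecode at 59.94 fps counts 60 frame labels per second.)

00:00:28:39

1719 ÷ 60 = 28 full seconds, remainder 39 frames.
28 s = 0 h 0 min 28 s.
Timecode: 00:00:28:39.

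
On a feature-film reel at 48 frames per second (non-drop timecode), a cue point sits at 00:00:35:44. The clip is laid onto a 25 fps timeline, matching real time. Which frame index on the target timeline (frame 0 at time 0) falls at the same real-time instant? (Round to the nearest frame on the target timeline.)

frame 898

Source frame index: (0×3600 + 0×60 + 35) × 48 + 44 = 1724.
Real time: 1724 / (48) = 431/12 s.
Target frame: (431/12) × (25) = 10775/12 ≈ 897.917 → 898.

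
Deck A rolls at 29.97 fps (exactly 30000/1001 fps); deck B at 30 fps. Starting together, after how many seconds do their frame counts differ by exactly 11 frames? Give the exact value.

11011/30 seconds

The gap grows by |30 − 30000/1001| = 30/1001 frames per second.
Time for a 11-frame gap: 11 ÷ (30/1001) = 11011/30 s.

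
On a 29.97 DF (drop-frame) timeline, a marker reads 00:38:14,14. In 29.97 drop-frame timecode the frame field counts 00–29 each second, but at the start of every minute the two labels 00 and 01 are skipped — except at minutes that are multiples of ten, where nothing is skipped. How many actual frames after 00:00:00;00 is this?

68764

Complete 10-minute blocks: 3, each 17982 frames → 53946.
Remaining 8 whole minutes in the current block: 1800 + 7 × 1798 = 14386 frames.
Within the current minute: 14 × 30 + 14 − 2 = 432 (labels ;00/;01 skipped at this minute). Total = 53946 + 14386 + 432 = 68764.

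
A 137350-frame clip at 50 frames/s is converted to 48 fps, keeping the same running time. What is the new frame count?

Target frames = source frames × (target rate / source rate) = 137350 × (48)/(50) = 137350 × 24/25 = 131856.

131856 frames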